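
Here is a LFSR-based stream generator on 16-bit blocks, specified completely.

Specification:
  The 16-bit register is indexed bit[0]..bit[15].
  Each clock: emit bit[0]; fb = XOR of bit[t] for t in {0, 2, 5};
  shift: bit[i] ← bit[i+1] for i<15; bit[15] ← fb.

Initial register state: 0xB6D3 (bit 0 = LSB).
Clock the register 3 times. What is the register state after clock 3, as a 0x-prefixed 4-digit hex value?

reg_0 = 0xB6D3
clock 1: out=1, reg = 0xDB69
clock 2: out=1, reg = 0x6DB4
clock 3: out=0, reg = 0x36DA

0x36DA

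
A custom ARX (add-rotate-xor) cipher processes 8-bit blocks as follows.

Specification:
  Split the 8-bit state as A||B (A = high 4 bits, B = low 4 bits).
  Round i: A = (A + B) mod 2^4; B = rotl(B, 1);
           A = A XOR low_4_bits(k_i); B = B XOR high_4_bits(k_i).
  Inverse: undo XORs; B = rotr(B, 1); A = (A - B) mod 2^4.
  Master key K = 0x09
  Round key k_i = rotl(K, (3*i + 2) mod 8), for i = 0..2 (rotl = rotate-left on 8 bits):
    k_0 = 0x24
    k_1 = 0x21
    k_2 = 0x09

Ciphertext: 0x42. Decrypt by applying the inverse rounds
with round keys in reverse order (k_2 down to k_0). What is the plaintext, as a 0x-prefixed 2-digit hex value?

0x3D

s_0 = ciphertext = 0x42
s_1 = InvRound(s_0, k_2) = 0xC1
s_2 = InvRound(s_1, k_1) = 0x49
s_3 = InvRound(s_2, k_0) = 0x3D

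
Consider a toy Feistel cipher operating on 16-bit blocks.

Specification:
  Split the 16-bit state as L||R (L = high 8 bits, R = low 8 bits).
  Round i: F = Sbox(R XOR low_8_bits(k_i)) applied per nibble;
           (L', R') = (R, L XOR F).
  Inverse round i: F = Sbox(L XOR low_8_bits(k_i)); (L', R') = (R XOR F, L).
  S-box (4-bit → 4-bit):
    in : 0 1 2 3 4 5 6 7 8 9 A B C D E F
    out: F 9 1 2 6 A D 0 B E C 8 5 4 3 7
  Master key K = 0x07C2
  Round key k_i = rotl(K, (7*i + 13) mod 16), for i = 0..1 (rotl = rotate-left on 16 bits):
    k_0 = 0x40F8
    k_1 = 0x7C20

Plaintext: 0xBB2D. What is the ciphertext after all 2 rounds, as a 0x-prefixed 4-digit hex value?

0xF164

s_0 = plaintext = 0xBB2D
s_1 = Round(s_0, k_0) = 0x2DF1
s_2 = Round(s_1, k_1) = 0xF164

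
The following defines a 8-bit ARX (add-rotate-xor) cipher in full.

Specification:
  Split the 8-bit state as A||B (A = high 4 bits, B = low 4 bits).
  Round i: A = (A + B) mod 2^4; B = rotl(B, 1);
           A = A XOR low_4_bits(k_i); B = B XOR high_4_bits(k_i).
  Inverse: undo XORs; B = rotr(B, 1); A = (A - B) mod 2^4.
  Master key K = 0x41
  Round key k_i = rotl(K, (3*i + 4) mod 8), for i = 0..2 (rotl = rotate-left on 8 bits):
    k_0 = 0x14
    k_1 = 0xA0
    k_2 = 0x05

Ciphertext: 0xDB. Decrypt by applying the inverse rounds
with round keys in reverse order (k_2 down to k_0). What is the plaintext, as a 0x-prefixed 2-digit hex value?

0xF5

s_0 = ciphertext = 0xDB
s_1 = InvRound(s_0, k_2) = 0xBD
s_2 = InvRound(s_1, k_1) = 0x0B
s_3 = InvRound(s_2, k_0) = 0xF5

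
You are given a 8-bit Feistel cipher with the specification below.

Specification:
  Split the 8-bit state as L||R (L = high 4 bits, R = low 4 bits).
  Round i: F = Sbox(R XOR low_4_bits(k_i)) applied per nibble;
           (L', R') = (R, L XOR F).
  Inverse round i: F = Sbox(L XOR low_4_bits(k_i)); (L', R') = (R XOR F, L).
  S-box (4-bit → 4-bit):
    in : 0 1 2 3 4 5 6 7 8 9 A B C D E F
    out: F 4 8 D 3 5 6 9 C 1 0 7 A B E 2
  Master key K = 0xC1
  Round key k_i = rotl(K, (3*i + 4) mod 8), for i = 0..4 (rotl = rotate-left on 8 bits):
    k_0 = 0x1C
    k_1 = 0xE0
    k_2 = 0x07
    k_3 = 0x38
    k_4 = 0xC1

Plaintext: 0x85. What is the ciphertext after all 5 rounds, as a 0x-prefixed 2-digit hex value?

s_0 = plaintext = 0x85
s_1 = Round(s_0, k_0) = 0x59
s_2 = Round(s_1, k_1) = 0x94
s_3 = Round(s_2, k_2) = 0x44
s_4 = Round(s_3, k_3) = 0x4E
s_5 = Round(s_4, k_4) = 0xE6

0xE6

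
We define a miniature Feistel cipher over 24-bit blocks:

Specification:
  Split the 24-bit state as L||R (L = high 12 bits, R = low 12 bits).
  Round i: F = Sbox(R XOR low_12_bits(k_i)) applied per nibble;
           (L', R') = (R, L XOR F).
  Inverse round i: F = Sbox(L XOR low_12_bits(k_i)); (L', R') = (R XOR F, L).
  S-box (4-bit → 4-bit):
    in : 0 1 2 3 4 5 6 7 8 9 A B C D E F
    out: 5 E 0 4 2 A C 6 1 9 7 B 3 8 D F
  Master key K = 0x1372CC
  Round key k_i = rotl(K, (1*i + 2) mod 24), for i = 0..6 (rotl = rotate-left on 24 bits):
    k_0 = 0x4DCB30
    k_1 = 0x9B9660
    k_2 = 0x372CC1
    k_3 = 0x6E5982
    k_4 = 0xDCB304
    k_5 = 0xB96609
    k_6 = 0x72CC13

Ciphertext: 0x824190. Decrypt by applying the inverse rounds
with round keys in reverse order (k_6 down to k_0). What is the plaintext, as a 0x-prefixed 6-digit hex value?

s_0 = ciphertext = 0x824190
s_1 = InvRound(s_0, k_6) = 0x3D6824
s_2 = InvRound(s_1, k_5) = 0x2AB3D6
s_3 = InvRound(s_2, k_4) = 0xDA92AB
s_4 = InvRound(s_3, k_3) = 0x0A0DA9
s_5 = InvRound(s_4, k_2) = 0xE670A0
s_6 = InvRound(s_5, k_1) = 0x1F6E67
s_7 = InvRound(s_6, k_0) = 0x95B1F6

0x95B1F6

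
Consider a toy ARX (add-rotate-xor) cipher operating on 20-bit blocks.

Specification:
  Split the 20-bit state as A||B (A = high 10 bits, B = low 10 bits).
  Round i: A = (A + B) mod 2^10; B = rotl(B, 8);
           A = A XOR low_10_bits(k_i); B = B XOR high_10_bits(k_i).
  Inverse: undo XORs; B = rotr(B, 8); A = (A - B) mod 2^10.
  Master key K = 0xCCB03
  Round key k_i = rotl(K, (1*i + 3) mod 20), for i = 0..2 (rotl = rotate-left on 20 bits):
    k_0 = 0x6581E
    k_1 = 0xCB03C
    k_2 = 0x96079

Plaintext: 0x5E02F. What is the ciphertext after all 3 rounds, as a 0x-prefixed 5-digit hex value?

s_0 = plaintext = 0x5E02F
s_1 = Round(s_0, k_0) = 0x6E69D
s_2 = Round(s_1, k_1) = 0x1AA8B
s_3 = Round(s_2, k_2) = 0xA31FA

0xA31FA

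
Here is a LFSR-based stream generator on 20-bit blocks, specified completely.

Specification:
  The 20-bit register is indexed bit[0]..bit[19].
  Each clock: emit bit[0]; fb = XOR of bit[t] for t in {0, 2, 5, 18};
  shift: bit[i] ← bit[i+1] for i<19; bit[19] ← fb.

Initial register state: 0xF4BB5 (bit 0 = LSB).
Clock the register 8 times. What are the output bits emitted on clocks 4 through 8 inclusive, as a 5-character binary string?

reg_0 = 0xF4BB5
clock 1: out=1, reg = 0x7A5DA
clock 2: out=0, reg = 0xBD2ED
clock 3: out=1, reg = 0xDE976
clock 4: out=0, reg = 0xEF4BB
clock 5: out=1, reg = 0xF7A5D
clock 6: out=1, reg = 0xFBD2E
clock 7: out=0, reg = 0xFDE97
clock 8: out=1, reg = 0xFEF4B

01101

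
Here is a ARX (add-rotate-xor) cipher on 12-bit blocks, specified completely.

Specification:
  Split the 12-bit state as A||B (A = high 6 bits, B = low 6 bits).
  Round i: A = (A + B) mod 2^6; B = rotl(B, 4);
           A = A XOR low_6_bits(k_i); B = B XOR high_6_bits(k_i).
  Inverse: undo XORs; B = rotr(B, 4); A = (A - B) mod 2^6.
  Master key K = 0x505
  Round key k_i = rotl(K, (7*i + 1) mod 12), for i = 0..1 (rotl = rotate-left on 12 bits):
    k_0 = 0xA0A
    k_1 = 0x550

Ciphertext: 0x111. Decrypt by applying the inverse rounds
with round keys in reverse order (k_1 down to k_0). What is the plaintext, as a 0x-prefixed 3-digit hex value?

s_0 = ciphertext = 0x111
s_1 = InvRound(s_0, k_1) = 0x110
s_2 = InvRound(s_1, k_0) = 0xAE3

0xAE3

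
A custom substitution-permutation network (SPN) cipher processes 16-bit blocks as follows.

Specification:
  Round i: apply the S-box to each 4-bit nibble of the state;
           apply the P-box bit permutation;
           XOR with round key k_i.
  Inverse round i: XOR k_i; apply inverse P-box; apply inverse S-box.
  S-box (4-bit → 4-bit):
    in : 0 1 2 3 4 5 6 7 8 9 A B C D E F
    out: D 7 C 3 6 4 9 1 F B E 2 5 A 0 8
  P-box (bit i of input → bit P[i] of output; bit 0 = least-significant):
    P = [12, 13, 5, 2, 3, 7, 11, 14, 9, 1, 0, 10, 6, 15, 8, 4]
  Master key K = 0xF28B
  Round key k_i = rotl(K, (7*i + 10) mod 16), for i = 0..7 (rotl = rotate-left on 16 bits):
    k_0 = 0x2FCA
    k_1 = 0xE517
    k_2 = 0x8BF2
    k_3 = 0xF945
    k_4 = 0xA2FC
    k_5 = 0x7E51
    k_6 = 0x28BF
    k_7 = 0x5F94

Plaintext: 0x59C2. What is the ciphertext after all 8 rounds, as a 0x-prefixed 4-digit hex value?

s_0 = plaintext = 0x59C2
s_1 = Round(s_0, k_0) = 0x20E4
s_2 = Round(s_1, k_1) = 0xC226
s_3 = Round(s_2, k_2) = 0xD6B7
s_4 = Round(s_3, k_3) = 0x6FD5
s_5 = Round(s_4, k_4) = 0xE60C
s_6 = Round(s_5, k_5) = 0x2079
s_7 = Round(s_6, k_6) = 0x1FA2
s_8 = Round(s_7, k_7) = 0x9270

0x9270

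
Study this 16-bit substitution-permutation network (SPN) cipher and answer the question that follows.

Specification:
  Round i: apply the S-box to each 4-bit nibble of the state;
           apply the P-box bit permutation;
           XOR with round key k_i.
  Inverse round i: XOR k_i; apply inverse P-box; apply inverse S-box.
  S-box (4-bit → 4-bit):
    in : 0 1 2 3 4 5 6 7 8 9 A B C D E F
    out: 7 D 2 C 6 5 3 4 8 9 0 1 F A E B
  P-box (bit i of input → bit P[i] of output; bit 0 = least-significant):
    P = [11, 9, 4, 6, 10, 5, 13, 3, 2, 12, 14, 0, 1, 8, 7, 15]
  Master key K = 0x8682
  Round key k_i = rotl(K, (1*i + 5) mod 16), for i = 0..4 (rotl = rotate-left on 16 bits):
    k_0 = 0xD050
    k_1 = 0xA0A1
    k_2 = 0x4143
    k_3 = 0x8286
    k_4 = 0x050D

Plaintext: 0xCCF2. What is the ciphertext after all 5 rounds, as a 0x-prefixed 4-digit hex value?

s_0 = plaintext = 0xCCF2
s_1 = Round(s_0, k_0) = 0x07FF
s_2 = Round(s_1, k_1) = 0xEF4B
s_3 = Round(s_2, k_2) = 0xF8E6
s_4 = Round(s_3, k_3) = 0x29AD
s_5 = Round(s_4, k_4) = 0x0648

0x0648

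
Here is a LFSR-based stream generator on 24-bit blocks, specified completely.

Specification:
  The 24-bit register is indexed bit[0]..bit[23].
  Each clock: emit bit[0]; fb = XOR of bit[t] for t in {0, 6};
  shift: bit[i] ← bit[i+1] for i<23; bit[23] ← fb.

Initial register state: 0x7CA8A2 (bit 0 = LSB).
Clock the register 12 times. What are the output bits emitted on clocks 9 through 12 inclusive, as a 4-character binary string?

reg_0 = 0x7CA8A2
clock 1: out=0, reg = 0x3E5451
clock 2: out=1, reg = 0x1F2A28
clock 3: out=0, reg = 0x0F9514
clock 4: out=0, reg = 0x07CA8A
clock 5: out=0, reg = 0x03E545
clock 6: out=1, reg = 0x01F2A2
clock 7: out=0, reg = 0x00F951
clock 8: out=1, reg = 0x007CA8
clock 9: out=0, reg = 0x003E54
clock 10: out=0, reg = 0x801F2A
clock 11: out=0, reg = 0x400F95
clock 12: out=1, reg = 0xA007CA

0001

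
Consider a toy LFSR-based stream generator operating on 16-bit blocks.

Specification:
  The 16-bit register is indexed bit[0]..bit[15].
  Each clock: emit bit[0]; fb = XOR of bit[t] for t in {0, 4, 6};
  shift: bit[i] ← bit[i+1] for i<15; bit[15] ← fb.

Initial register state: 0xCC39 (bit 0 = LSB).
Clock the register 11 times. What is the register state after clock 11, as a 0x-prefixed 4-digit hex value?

0x7959

reg_0 = 0xCC39
clock 1: out=1, reg = 0x661C
clock 2: out=0, reg = 0xB30E
clock 3: out=0, reg = 0x5987
clock 4: out=1, reg = 0xACC3
clock 5: out=1, reg = 0x5661
clock 6: out=1, reg = 0x2B30
clock 7: out=0, reg = 0x9598
clock 8: out=0, reg = 0xCACC
clock 9: out=0, reg = 0xE566
clock 10: out=0, reg = 0xF2B3
clock 11: out=1, reg = 0x7959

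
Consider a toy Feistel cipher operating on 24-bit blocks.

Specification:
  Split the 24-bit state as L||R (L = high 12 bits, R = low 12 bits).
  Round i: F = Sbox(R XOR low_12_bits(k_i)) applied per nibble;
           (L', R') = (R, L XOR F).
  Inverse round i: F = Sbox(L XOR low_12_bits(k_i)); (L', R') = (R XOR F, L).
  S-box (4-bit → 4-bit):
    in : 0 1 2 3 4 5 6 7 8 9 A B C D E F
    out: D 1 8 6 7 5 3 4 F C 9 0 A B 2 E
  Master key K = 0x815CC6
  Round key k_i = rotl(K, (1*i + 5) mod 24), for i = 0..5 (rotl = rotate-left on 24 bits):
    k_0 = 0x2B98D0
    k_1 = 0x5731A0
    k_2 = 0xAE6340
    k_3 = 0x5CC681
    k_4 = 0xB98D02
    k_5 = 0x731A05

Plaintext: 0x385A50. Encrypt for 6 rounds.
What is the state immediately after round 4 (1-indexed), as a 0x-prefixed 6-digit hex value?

s_0 = plaintext = 0x385A50
s_1 = Round(s_0, k_0) = 0xA50B78
s_2 = Round(s_1, k_1) = 0xB783EF
s_3 = Round(s_2, k_2) = 0x3EF6E6
s_4 = Round(s_3, k_3) = 0x6E6EDB
s_5 = Round(s_4, k_4) = 0xEDB05A
s_6 = Round(s_5, k_5) = 0x05A785

0x6E6EDB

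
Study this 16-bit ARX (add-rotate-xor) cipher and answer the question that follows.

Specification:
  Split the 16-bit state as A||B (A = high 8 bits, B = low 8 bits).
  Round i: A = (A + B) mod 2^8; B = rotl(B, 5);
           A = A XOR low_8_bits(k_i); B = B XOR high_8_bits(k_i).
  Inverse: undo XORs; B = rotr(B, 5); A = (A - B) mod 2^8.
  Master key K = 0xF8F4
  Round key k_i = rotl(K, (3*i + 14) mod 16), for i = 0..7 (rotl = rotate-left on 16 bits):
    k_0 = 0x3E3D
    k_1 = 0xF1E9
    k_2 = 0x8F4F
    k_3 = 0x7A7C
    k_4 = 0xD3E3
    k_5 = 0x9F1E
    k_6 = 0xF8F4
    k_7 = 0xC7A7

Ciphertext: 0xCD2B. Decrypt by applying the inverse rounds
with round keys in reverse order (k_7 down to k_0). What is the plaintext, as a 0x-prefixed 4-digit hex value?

0x6D51

s_0 = ciphertext = 0xCD2B
s_1 = InvRound(s_0, k_7) = 0x0367
s_2 = InvRound(s_1, k_6) = 0xFBFC
s_3 = InvRound(s_2, k_5) = 0xCA1B
s_4 = InvRound(s_3, k_4) = 0xE346
s_5 = InvRound(s_4, k_3) = 0xBEE1
s_6 = InvRound(s_5, k_2) = 0x7E73
s_7 = InvRound(s_6, k_1) = 0x8314
s_8 = InvRound(s_7, k_0) = 0x6D51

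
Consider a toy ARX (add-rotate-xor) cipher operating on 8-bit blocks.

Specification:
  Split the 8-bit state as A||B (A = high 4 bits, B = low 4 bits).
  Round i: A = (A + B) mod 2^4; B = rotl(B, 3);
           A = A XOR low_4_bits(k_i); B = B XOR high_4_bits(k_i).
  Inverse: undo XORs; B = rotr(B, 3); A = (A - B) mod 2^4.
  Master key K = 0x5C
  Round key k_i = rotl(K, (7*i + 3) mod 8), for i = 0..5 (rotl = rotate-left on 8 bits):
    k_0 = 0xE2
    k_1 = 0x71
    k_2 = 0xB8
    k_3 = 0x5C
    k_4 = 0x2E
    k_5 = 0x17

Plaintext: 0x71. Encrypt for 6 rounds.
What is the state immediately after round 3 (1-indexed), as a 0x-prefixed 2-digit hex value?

s_0 = plaintext = 0x71
s_1 = Round(s_0, k_0) = 0xA6
s_2 = Round(s_1, k_1) = 0x14
s_3 = Round(s_2, k_2) = 0xD9
s_4 = Round(s_3, k_3) = 0xA9
s_5 = Round(s_4, k_4) = 0xDE
s_6 = Round(s_5, k_5) = 0xC6

0xD9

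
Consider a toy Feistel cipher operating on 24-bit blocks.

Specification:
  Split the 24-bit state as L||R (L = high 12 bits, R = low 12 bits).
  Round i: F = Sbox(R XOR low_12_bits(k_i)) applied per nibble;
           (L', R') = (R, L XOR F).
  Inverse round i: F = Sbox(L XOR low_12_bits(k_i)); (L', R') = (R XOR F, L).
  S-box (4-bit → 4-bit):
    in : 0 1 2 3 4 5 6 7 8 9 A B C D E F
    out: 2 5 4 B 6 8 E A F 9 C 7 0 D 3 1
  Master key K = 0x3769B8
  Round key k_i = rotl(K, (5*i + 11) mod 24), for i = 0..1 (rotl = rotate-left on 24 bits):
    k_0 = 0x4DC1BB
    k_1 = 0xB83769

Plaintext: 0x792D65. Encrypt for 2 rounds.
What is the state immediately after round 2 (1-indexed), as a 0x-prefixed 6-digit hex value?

0x741F2A

s_0 = plaintext = 0x792D65
s_1 = Round(s_0, k_0) = 0xD65741
s_2 = Round(s_1, k_1) = 0x741F2A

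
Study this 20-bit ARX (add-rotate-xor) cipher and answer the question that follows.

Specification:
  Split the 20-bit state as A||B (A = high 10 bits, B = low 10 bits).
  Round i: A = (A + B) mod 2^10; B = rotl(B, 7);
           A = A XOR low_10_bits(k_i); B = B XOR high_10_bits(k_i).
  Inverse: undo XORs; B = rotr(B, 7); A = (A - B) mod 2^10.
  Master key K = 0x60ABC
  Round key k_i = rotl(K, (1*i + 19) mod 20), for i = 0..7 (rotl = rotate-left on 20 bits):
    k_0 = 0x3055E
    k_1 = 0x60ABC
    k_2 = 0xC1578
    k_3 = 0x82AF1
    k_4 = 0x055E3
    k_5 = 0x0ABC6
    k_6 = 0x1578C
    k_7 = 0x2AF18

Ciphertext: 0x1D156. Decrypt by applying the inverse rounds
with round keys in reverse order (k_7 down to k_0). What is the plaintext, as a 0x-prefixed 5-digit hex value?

s_0 = ciphertext = 0x1D156
s_1 = InvRound(s_0, k_7) = 0xE07EB
s_2 = InvRound(s_1, k_6) = 0x859F7
s_3 = InvRound(s_2, k_5) = 0xB96EB
s_4 = InvRound(s_3, k_4) = 0xC47F5
s_5 = InvRound(s_4, k_3) = 0x797FB
s_6 = InvRound(s_5, k_2) = 0x2B3F1
s_7 = InvRound(s_6, k_1) = 0x9D39C
s_8 = InvRound(s_7, k_0) = 0x0F2EE

0x0F2EE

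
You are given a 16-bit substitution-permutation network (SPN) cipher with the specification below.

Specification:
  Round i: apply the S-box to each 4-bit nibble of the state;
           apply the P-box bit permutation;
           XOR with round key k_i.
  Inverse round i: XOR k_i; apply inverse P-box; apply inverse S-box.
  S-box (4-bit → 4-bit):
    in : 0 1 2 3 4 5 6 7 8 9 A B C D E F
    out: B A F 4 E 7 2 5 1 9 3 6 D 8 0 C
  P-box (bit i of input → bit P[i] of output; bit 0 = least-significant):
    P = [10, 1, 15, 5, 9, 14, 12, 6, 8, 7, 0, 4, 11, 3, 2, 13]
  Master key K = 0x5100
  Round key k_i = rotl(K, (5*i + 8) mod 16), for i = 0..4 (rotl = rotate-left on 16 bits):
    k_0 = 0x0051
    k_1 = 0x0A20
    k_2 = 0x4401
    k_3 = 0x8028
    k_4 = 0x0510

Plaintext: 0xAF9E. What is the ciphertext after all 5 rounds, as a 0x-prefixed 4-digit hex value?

0xDDBA

s_0 = plaintext = 0xAF9E
s_1 = Round(s_0, k_0) = 0x0A08
s_2 = Round(s_1, k_1) = 0x65E8
s_3 = Round(s_2, k_2) = 0x4188
s_4 = Round(s_3, k_3) = 0xA6B4
s_5 = Round(s_4, k_4) = 0xDDBA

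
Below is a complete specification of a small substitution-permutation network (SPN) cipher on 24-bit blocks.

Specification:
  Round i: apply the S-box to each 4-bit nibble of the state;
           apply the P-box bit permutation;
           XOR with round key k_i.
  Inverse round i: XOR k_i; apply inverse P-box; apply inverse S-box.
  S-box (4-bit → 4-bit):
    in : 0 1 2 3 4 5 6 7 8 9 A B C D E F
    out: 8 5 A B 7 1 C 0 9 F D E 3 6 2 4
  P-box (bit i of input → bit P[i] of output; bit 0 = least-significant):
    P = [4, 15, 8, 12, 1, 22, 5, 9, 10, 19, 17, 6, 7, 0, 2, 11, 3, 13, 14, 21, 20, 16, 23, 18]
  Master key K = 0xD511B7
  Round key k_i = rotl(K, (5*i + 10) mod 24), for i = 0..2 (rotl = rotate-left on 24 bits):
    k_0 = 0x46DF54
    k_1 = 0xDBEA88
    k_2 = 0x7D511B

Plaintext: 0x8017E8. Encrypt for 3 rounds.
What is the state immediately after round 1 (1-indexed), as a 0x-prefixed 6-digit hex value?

0x32CFC0

s_0 = plaintext = 0x8017E8
s_1 = Round(s_0, k_0) = 0x32CFC0
s_2 = Round(s_1, k_1) = 0xACDA0B
s_3 = Round(s_2, k_2) = 0xEBE656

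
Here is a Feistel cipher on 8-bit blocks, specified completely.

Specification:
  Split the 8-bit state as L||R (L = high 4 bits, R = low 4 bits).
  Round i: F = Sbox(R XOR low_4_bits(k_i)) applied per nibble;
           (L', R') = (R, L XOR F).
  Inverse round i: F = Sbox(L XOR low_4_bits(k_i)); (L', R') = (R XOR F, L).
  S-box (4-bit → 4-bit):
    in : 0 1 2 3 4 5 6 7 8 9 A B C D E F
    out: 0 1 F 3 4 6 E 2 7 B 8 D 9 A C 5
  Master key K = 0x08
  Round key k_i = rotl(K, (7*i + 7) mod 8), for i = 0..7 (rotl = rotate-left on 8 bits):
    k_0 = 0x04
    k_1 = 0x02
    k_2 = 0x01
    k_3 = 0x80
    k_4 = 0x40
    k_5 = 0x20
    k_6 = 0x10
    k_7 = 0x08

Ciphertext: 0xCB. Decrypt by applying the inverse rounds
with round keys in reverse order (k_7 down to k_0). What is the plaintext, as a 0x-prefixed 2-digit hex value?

0x76

s_0 = ciphertext = 0xCB
s_1 = InvRound(s_0, k_7) = 0xFC
s_2 = InvRound(s_1, k_6) = 0x9F
s_3 = InvRound(s_2, k_5) = 0x49
s_4 = InvRound(s_3, k_4) = 0xD4
s_5 = InvRound(s_4, k_3) = 0xED
s_6 = InvRound(s_5, k_2) = 0x8E
s_7 = InvRound(s_6, k_1) = 0x68
s_8 = InvRound(s_7, k_0) = 0x76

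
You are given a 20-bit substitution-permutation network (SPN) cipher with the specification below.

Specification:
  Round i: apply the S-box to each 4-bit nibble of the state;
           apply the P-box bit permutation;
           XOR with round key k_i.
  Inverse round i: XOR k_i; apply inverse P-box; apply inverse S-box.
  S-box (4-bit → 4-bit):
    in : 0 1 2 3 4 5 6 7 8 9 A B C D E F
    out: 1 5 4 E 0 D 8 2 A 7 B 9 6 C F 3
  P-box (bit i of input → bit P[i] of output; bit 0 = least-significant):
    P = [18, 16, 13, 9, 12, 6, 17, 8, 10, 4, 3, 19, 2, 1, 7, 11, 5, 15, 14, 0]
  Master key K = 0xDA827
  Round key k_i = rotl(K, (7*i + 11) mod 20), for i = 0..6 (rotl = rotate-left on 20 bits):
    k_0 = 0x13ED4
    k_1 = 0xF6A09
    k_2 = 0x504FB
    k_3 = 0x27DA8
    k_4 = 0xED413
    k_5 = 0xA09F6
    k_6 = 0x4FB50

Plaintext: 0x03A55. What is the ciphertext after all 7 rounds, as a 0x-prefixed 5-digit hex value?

0xD0584

s_0 = plaintext = 0x03A55
s_1 = Round(s_0, k_0) = 0xF0166
s_2 = Round(s_1, k_1) = 0xFED25
s_3 = Round(s_2, k_2) = 0xBAE55
s_4 = Round(s_3, k_3) = 0xC4297
s_5 = Round(s_4, k_4) = 0xD045B
s_6 = Round(s_5, k_5) = 0xC5AF3
s_7 = Round(s_6, k_6) = 0xD0584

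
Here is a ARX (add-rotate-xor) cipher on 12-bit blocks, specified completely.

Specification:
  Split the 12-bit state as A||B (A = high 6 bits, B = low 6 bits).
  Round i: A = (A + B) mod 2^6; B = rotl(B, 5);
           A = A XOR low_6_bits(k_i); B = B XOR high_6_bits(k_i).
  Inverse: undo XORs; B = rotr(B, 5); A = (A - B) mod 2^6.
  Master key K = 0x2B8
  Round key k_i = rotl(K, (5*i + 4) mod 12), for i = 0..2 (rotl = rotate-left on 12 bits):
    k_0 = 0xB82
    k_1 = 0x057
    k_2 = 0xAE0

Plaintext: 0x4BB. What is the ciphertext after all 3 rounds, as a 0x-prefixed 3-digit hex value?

s_0 = plaintext = 0x4BB
s_1 = Round(s_0, k_0) = 0x3D3
s_2 = Round(s_1, k_1) = 0xD68
s_3 = Round(s_2, k_2) = 0xF7F

0xF7F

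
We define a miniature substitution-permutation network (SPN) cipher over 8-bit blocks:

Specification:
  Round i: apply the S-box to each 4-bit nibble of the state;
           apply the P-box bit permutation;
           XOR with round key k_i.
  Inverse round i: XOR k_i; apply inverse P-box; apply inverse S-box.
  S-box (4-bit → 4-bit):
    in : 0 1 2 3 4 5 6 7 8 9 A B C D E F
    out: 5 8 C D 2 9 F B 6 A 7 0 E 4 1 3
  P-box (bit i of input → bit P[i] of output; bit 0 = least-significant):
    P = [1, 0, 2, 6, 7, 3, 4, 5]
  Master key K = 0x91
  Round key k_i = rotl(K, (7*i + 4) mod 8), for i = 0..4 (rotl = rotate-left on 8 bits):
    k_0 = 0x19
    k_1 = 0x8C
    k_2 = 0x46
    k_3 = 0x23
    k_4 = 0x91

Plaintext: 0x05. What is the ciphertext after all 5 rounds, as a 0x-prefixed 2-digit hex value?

s_0 = plaintext = 0x05
s_1 = Round(s_0, k_0) = 0xCB
s_2 = Round(s_1, k_1) = 0xB4
s_3 = Round(s_2, k_2) = 0x47
s_4 = Round(s_3, k_3) = 0x68
s_5 = Round(s_4, k_4) = 0x2C

0x2C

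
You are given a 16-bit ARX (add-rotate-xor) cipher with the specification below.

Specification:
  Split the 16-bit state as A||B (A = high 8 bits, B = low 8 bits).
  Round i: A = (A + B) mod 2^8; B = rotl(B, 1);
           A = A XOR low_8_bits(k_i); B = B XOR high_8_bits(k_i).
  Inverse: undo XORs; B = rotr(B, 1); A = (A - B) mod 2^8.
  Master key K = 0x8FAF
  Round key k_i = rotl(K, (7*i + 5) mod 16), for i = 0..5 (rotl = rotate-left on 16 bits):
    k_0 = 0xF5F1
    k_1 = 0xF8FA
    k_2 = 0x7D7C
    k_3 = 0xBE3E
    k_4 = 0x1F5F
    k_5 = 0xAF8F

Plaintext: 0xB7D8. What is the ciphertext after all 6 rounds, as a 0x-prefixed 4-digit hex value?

0x1087

s_0 = plaintext = 0xB7D8
s_1 = Round(s_0, k_0) = 0x7E44
s_2 = Round(s_1, k_1) = 0x3870
s_3 = Round(s_2, k_2) = 0xD49D
s_4 = Round(s_3, k_3) = 0x4F85
s_5 = Round(s_4, k_4) = 0x8B14
s_6 = Round(s_5, k_5) = 0x1087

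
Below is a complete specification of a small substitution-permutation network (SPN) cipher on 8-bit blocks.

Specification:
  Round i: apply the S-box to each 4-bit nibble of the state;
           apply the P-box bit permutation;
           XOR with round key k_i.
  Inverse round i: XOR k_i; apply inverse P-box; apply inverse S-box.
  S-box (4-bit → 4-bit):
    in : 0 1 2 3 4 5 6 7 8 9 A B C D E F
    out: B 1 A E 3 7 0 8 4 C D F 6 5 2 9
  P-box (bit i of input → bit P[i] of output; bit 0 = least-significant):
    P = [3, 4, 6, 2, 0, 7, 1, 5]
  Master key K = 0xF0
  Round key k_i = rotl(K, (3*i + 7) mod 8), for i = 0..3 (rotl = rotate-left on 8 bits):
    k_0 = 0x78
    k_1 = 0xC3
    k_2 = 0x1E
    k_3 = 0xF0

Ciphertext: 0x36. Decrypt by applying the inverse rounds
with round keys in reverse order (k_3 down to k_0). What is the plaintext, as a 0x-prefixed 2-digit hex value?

0xC2

s_0 = ciphertext = 0x36
s_1 = InvRound(s_0, k_3) = 0xC9
s_2 = InvRound(s_1, k_2) = 0x53
s_3 = InvRound(s_2, k_1) = 0xEE
s_4 = InvRound(s_3, k_0) = 0xC2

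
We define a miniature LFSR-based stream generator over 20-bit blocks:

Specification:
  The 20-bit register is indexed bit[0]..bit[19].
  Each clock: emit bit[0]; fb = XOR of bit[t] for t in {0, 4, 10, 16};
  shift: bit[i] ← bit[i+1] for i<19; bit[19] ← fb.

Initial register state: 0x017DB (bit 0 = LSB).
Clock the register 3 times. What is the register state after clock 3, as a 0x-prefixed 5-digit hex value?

reg_0 = 0x017DB
clock 1: out=1, reg = 0x80BED
clock 2: out=1, reg = 0xC05F6
clock 3: out=0, reg = 0x602FB

0x602FB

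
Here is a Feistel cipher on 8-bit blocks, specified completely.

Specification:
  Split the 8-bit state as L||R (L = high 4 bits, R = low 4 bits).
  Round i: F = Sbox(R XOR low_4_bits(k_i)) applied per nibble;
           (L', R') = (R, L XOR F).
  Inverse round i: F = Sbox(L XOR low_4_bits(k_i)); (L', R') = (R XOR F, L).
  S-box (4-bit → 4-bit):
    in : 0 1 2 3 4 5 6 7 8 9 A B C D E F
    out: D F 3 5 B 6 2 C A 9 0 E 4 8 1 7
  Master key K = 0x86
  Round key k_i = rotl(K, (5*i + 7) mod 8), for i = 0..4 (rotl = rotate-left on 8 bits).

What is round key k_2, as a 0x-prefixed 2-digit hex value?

K = 0x86
k_0 = rotl(K, (5*0+7) mod 8) = rotl(K, 7) = 0x43
k_1 = rotl(K, (5*1+7) mod 8) = rotl(K, 4) = 0x68
k_2 = rotl(K, (5*2+7) mod 8) = rotl(K, 1) = 0x0D

0x0D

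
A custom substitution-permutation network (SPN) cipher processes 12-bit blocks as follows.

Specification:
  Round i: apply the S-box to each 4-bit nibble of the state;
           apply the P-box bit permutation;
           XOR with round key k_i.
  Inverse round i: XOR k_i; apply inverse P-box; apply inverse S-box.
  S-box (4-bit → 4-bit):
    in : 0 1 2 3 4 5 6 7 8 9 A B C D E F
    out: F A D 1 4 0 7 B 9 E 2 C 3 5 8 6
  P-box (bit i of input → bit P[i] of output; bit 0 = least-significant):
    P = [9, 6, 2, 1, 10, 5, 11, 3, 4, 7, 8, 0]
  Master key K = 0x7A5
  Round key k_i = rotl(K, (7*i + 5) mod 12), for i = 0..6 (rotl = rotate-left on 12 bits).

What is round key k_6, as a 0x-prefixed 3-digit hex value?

0xBD2

K = 0x7A5
k_0 = rotl(K, (7*0+5) mod 12) = rotl(K, 5) = 0x4AF
k_1 = rotl(K, (7*1+5) mod 12) = rotl(K, 0) = 0x7A5
k_2 = rotl(K, (7*2+5) mod 12) = rotl(K, 7) = 0x2BD
k_3 = rotl(K, (7*3+5) mod 12) = rotl(K, 2) = 0xE95
k_4 = rotl(K, (7*4+5) mod 12) = rotl(K, 9) = 0xAF4
k_5 = rotl(K, (7*5+5) mod 12) = rotl(K, 4) = 0xA57
k_6 = rotl(K, (7*6+5) mod 12) = rotl(K, 11) = 0xBD2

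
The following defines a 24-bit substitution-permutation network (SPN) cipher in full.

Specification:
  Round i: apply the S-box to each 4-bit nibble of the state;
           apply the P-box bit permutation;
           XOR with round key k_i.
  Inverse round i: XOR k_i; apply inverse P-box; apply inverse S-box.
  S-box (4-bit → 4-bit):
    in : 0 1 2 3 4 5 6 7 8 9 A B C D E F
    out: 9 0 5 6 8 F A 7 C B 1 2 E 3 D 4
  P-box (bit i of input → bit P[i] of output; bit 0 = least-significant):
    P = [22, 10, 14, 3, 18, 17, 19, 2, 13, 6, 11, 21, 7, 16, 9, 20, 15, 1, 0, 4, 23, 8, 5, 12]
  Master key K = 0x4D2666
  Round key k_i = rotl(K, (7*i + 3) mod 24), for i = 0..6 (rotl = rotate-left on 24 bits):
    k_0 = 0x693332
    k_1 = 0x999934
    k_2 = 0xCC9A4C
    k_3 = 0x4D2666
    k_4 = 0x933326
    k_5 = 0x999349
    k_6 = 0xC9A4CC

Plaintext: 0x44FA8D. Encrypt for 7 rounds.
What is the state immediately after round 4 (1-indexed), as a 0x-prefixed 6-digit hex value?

0x2671A4

s_0 = plaintext = 0x44FA8D
s_1 = Round(s_0, k_0) = 0x210526
s_2 = Round(s_1, k_1) = 0x25B5DC
s_3 = Round(s_2, k_2) = 0x6B7637
s_4 = Round(s_3, k_3) = 0x2671A4
s_5 = Round(s_4, k_4) = 0x16319C
s_6 = Round(s_5, k_5) = 0x9ED557
s_7 = Round(s_6, k_6) = 0x265919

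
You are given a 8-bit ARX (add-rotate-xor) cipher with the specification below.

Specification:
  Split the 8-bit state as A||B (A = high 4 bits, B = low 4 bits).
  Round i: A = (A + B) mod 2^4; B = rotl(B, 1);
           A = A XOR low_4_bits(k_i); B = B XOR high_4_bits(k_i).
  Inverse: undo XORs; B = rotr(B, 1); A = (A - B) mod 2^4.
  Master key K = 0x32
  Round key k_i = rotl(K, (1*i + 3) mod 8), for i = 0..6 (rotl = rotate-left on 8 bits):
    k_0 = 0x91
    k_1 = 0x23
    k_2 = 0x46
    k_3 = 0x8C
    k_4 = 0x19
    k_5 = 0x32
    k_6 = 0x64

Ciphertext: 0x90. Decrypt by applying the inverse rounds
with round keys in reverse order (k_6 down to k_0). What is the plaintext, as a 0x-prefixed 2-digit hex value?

s_0 = ciphertext = 0x90
s_1 = InvRound(s_0, k_6) = 0xA3
s_2 = InvRound(s_1, k_5) = 0x80
s_3 = InvRound(s_2, k_4) = 0x98
s_4 = InvRound(s_3, k_3) = 0x50
s_5 = InvRound(s_4, k_2) = 0x12
s_6 = InvRound(s_5, k_1) = 0x20
s_7 = InvRound(s_6, k_0) = 0x7C

0x7C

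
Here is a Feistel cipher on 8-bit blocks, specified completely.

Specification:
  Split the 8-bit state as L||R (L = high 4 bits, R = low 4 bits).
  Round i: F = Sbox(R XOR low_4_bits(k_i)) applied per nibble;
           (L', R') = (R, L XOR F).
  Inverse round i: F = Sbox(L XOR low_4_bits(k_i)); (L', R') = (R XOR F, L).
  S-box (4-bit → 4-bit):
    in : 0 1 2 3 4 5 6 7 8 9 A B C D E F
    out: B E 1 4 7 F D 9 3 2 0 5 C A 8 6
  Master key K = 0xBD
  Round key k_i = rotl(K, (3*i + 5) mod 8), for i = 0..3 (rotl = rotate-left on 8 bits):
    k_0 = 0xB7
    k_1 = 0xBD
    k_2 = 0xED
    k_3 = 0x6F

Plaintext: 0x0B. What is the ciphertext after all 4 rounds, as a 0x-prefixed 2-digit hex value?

s_0 = plaintext = 0x0B
s_1 = Round(s_0, k_0) = 0xBC
s_2 = Round(s_1, k_1) = 0xC5
s_3 = Round(s_2, k_2) = 0x5F
s_4 = Round(s_3, k_3) = 0xFE

0xFE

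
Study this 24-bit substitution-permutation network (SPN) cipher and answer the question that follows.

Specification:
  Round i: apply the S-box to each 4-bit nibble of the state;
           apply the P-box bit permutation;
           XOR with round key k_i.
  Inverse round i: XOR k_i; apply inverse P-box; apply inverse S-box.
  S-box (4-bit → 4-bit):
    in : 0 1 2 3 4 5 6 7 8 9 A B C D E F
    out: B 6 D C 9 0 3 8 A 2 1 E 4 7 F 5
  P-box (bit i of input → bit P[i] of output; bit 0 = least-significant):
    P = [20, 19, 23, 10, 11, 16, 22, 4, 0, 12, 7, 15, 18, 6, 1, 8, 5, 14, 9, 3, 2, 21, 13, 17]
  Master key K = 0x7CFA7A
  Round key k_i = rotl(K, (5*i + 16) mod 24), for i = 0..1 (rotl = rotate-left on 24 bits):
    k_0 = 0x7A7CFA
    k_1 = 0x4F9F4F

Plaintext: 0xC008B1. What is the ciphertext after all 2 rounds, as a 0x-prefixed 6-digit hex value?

s_0 = plaintext = 0xC008B1
s_1 = Round(s_0, k_0) = 0xB78D82
s_2 = Round(s_1, k_1) = 0xFCAA96

0xFCAA96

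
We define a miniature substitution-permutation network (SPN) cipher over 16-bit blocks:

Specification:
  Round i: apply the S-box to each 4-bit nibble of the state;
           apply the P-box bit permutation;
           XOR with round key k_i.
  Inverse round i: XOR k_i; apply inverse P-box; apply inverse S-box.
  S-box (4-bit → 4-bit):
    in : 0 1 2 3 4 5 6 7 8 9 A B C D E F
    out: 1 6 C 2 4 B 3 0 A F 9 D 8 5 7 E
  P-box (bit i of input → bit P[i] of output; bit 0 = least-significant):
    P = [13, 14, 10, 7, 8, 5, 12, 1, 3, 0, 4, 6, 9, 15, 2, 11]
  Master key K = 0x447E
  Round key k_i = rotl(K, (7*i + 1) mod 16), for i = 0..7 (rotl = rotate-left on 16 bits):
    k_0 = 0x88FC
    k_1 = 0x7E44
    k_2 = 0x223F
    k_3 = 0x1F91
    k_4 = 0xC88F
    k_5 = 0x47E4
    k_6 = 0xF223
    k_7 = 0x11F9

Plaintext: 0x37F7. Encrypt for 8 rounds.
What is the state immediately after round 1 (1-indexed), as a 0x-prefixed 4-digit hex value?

0x18DE

s_0 = plaintext = 0x37F7
s_1 = Round(s_0, k_0) = 0x18DE
s_2 = Round(s_1, k_1) = 0x8B01
s_3 = Round(s_2, k_2) = 0xEF67
s_4 = Round(s_3, k_3) = 0x9CE4
s_5 = Round(s_4, k_4) = 0x57EB
s_6 = Round(s_5, k_5) = 0xF844
s_7 = Round(s_6, k_6) = 0x6E66
s_8 = Round(s_7, k_7) = 0xF2C0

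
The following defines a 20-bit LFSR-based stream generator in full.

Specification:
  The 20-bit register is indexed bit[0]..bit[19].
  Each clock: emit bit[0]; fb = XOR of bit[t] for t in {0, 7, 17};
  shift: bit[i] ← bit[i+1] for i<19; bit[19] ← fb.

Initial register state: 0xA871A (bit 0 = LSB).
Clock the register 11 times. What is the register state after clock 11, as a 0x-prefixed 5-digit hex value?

reg_0 = 0xA871A
clock 1: out=0, reg = 0xD438D
clock 2: out=1, reg = 0x6A1C6
clock 3: out=0, reg = 0x350E3
clock 4: out=1, reg = 0x9A871
clock 5: out=1, reg = 0xCD438
clock 6: out=0, reg = 0x66A1C
clock 7: out=0, reg = 0xB350E
clock 8: out=0, reg = 0xD9A87
clock 9: out=1, reg = 0x6CD43
clock 10: out=1, reg = 0x366A1
clock 11: out=1, reg = 0x9B350

0x9B350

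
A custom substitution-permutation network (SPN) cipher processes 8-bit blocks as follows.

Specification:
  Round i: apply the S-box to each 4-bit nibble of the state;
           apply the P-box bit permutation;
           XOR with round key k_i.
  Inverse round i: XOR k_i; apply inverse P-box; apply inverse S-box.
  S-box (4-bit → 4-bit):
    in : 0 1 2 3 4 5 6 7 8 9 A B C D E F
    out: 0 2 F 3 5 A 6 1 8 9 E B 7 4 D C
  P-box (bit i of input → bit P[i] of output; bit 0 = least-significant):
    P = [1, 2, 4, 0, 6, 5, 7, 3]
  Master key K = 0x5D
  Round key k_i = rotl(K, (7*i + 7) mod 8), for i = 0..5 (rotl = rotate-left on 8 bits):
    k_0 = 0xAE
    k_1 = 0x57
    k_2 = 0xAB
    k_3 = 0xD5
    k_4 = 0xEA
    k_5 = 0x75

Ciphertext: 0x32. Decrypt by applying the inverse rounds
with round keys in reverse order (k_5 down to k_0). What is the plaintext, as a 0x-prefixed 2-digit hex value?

0xA5

s_0 = ciphertext = 0x32
s_1 = InvRound(s_0, k_5) = 0x7B
s_2 = InvRound(s_1, k_4) = 0xDF
s_3 = InvRound(s_2, k_3) = 0x87
s_4 = InvRound(s_3, k_2) = 0x51
s_5 = InvRound(s_4, k_1) = 0x03
s_6 = InvRound(s_5, k_0) = 0xA5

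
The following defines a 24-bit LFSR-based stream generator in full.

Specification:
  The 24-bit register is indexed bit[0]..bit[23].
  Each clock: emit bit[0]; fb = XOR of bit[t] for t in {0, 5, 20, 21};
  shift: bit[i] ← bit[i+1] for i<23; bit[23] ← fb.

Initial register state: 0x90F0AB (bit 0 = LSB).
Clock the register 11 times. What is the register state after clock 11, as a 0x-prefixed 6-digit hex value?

0xB9721E

reg_0 = 0x90F0AB
clock 1: out=1, reg = 0xC87855
clock 2: out=1, reg = 0xE43C2A
clock 3: out=0, reg = 0x721E15
clock 4: out=1, reg = 0xB90F0A
clock 5: out=0, reg = 0x5C8785
clock 6: out=1, reg = 0x2E43C2
clock 7: out=0, reg = 0x9721E1
clock 8: out=1, reg = 0xCB90F0
clock 9: out=0, reg = 0xE5C878
clock 10: out=0, reg = 0x72E43C
clock 11: out=0, reg = 0xB9721E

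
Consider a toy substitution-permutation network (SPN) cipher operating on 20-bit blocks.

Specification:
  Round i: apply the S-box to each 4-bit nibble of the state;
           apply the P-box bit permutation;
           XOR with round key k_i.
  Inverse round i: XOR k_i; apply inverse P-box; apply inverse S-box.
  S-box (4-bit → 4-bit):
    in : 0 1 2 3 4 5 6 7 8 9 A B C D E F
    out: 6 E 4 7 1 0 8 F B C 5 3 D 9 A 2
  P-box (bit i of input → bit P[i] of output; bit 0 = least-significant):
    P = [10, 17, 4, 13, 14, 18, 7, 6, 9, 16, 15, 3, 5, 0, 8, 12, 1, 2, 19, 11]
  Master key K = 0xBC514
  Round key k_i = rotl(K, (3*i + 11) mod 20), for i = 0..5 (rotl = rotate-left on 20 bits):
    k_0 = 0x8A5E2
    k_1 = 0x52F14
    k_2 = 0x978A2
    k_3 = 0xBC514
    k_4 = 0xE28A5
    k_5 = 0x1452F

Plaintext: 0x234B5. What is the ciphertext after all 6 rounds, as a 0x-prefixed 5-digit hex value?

s_0 = plaintext = 0x234B5
s_1 = Round(s_0, k_0) = 0x4E6C3
s_2 = Round(s_1, k_1) = 0x77BCF
s_3 = Round(s_2, k_2) = 0x22345
s_4 = Round(s_3, k_3) = 0x20614
s_5 = Round(s_4, k_4) = 0x22D6C
s_6 = Round(s_5, k_5) = 0x96277

0x96277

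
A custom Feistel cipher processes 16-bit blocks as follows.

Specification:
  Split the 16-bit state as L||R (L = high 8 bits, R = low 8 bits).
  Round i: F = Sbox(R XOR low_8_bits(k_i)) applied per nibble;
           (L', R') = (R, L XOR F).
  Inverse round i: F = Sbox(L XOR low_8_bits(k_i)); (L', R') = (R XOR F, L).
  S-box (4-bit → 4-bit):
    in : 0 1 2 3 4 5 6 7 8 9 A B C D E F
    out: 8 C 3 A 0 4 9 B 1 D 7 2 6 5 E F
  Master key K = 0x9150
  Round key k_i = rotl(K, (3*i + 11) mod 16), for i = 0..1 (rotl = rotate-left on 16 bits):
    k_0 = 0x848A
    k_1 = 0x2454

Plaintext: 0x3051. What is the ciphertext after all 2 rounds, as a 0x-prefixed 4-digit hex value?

s_0 = plaintext = 0x3051
s_1 = Round(s_0, k_0) = 0x5162
s_2 = Round(s_1, k_1) = 0x62F8

0x62F8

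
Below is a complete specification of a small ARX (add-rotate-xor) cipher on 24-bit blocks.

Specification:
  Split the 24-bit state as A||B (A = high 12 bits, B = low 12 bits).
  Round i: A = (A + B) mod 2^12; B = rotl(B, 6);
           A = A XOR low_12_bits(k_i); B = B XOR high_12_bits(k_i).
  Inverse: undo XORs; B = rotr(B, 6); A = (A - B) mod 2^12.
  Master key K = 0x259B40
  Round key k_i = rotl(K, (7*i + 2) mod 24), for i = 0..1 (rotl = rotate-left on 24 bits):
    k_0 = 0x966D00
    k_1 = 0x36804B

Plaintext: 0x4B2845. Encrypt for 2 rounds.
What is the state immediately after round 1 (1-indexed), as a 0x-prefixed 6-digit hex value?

0x1F7807

s_0 = plaintext = 0x4B2845
s_1 = Round(s_0, k_0) = 0x1F7807
s_2 = Round(s_1, k_1) = 0x9B5288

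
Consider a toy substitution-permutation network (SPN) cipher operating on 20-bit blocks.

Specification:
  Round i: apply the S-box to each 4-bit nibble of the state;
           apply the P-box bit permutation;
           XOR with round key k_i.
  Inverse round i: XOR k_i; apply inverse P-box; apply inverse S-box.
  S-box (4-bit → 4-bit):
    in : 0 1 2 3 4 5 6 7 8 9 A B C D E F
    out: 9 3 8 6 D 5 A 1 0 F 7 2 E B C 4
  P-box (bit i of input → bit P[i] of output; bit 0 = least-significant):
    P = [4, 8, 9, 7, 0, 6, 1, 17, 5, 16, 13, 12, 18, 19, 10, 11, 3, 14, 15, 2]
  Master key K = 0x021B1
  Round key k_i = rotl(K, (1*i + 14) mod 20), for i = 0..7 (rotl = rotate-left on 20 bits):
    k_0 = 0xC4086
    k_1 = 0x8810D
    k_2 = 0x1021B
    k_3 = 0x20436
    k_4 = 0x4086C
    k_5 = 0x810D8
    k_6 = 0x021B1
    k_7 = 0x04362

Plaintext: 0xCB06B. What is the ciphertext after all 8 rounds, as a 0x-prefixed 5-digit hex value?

s_0 = plaintext = 0xCB06B
s_1 = Round(s_0, k_0) = 0x691E2
s_2 = Round(s_1, k_1) = 0x7CDAB
s_3 = Round(s_2, k_2) = 0x81F70
s_4 = Round(s_3, k_3) = 0xE24A7
s_5 = Round(s_4, k_4) = 0x4B01B
s_6 = Round(s_5, k_5) = 0x081B5
s_7 = Round(s_6, k_6) = 0x123CD
s_8 = Round(s_7, k_7) = 0x32AB8

0x32AB8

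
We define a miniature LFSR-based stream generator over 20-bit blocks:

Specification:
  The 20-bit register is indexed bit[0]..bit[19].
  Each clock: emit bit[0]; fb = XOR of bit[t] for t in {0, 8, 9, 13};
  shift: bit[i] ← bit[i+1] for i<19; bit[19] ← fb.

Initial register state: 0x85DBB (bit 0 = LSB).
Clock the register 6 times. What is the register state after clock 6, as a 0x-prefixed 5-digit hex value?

0x2A176

reg_0 = 0x85DBB
clock 1: out=1, reg = 0x42EDD
clock 2: out=1, reg = 0xA176E
clock 3: out=0, reg = 0x50BB7
clock 4: out=1, reg = 0xA85DB
clock 5: out=1, reg = 0x542ED
clock 6: out=1, reg = 0x2A176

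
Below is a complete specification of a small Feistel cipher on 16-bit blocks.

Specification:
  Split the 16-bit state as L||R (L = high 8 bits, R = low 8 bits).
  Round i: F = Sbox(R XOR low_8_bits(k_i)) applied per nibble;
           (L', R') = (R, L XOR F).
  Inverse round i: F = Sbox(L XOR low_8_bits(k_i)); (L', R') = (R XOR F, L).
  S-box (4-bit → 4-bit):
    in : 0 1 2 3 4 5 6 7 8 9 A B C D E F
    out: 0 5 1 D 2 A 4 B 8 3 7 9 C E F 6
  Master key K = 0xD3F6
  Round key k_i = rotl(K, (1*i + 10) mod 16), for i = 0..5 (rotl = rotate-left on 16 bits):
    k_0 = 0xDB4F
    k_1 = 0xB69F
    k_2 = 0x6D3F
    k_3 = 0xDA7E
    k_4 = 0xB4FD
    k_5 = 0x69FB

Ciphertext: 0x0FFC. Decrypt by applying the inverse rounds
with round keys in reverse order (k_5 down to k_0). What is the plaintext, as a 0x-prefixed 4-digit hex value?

0xDC0F

s_0 = ciphertext = 0x0FFC
s_1 = InvRound(s_0, k_5) = 0x9E0F
s_2 = InvRound(s_1, k_4) = 0x429E
s_3 = InvRound(s_2, k_3) = 0x4242
s_4 = InvRound(s_3, k_2) = 0xFC42
s_5 = InvRound(s_4, k_1) = 0x0FFC
s_6 = InvRound(s_5, k_0) = 0xDC0F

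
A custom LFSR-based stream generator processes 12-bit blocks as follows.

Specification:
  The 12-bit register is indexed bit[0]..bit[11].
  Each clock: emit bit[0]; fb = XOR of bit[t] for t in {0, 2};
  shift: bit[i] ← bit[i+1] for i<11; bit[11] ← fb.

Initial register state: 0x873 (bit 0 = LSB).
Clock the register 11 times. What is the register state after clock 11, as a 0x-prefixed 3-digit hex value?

0xCDF

reg_0 = 0x873
clock 1: out=1, reg = 0xC39
clock 2: out=1, reg = 0xE1C
clock 3: out=0, reg = 0xF0E
clock 4: out=0, reg = 0xF87
clock 5: out=1, reg = 0x7C3
clock 6: out=1, reg = 0xBE1
clock 7: out=1, reg = 0xDF0
clock 8: out=0, reg = 0x6F8
clock 9: out=0, reg = 0x37C
clock 10: out=0, reg = 0x9BE
clock 11: out=0, reg = 0xCDF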